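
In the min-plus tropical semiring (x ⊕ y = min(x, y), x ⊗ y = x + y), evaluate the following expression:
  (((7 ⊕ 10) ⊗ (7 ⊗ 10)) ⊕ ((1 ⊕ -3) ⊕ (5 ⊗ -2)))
(((7 ⊕ 10) ⊗ (7 ⊗ 10)) ⊕ ((1 ⊕ -3) ⊕ (5 ⊗ -2))) = -3

Expand innermost to outermost. Recall ⊕ takes the minimum of its arguments and ⊗ takes their sum. Working out the expression (((7 ⊕ 10) ⊗ (7 ⊗ 10)) ⊕ ((1 ⊕ -3) ⊕ (5 ⊗ -2))) gives -3.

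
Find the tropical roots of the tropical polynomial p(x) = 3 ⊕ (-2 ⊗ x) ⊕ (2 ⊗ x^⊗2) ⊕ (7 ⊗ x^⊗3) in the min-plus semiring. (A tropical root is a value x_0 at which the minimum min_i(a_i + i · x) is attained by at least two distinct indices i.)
Roots: {-5, -4, 5}

Each tropical root is a break point of the lower envelope of the lines y = a_i + i · x (there are 4 lines, with slopes 0, 1, ..., 3). Only the lines that attain the minimum somewhere contribute to roots; other lines are dominated. Here the surviving (envelope) indices are i = 3, i = 2, i = 1, i = 0.
Intersections between consecutive envelope lines give the roots: for adjacent envelope indices i < j the intersection is x = (a_i − a_j) / (j − i). Reading off the sorted break points: {-5, -4, 5}.
Verification: at each break x_0, at least two indices attain the minimum of min_i(a_i + i · x_0).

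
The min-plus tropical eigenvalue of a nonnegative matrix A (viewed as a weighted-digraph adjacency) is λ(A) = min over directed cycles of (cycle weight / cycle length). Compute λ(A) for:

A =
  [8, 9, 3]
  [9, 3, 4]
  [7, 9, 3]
λ(A) = 3

Enumerate directed cycles and compute their means (weight / length). Sample:
  cycle 0 → 0: weight = 8, length = 1, mean = 8/1 ≈ 8.000
  cycle 1 → 1: weight = 3, length = 1, mean = 3/1 ≈ 3.000
  cycle 2 → 2: weight = 3, length = 1, mean = 3/1 ≈ 3.000
  cycle 0 → 1 → 0: weight = 18, length = 2, mean = 18/2 ≈ 9.000
  cycle 0 → 2 → 0: weight = 10, length = 2, mean = 10/2 ≈ 5.000
  cycle 1 → 0 → 1: weight = 18, length = 2, mean = 18/2 ≈ 9.000
Minimum mean = 3.000, attained e.g. along the cycle 1 → 1 with weight 3 and length 1. So λ(A) = 3/1 = 3.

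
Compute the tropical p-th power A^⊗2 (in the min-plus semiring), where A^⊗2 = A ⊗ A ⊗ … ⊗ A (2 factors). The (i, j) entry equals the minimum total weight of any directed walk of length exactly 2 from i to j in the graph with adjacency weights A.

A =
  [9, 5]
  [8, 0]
A^⊗2 =
  [13, 5]
  [8, 0]

Each entry (A^⊗2)_ij equals the minimum over all length-2 walks i = v_0 → v_1 → … → v_2 = j of Σ_t A[v_t][v_{t+1}]. For example, for (i, j) = (0, 1) we minimise over 2 possible intermediate vertex sequences; the minimum is 5, attained along the walk 0 → 1 → 1.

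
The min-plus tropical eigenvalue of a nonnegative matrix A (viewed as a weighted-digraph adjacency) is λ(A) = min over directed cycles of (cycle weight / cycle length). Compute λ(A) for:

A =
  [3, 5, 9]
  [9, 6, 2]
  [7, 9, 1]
λ(A) = 1

Enumerate directed cycles and compute their means (weight / length). Sample:
  cycle 0 → 0: weight = 3, length = 1, mean = 3/1 ≈ 3.000
  cycle 1 → 1: weight = 6, length = 1, mean = 6/1 ≈ 6.000
  cycle 2 → 2: weight = 1, length = 1, mean = 1/1 ≈ 1.000
  cycle 0 → 1 → 0: weight = 14, length = 2, mean = 14/2 ≈ 7.000
  cycle 0 → 2 → 0: weight = 16, length = 2, mean = 16/2 ≈ 8.000
  cycle 1 → 0 → 1: weight = 14, length = 2, mean = 14/2 ≈ 7.000
Minimum mean = 1.000, attained e.g. along the cycle 2 → 2 with weight 1 and length 1. So λ(A) = 1/1 = 1.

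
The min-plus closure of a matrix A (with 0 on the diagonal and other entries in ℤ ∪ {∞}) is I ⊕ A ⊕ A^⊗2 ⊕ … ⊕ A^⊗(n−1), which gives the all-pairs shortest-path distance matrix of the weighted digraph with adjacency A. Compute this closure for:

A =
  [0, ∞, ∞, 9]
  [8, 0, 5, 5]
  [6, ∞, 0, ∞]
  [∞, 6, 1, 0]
Closure =
  [0, 15, 10, 9]
  [8, 0, 5, 5]
  [6, 21, 0, 15]
  [7, 6, 1, 0]

This is the Floyd-Warshall all-pairs shortest-path computation. For each intermediate vertex k = 0, 1, …, 3, update dist[i][j] ← min(dist[i][j], dist[i][k] + dist[k][j]). The final matrix gives, for each (i, j), the minimum total weight of any directed path from i to j (possibly empty when i = j).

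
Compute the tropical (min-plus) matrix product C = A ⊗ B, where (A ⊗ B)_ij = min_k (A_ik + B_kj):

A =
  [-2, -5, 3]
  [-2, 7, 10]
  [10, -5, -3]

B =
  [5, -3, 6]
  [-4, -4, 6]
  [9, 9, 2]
A ⊗ B =
  [-9, -9, 1]
  [3, -5, 4]
  [-9, -9, -1]

Apply the min-plus product entry-by-entry:
  C[0][0] = min over k of (A[0][0] + B[0][0] = -2 + 5 = 3, A[0][1] + B[1][0] = -5 + -4 = -9, A[0][2] + B[2][0] = 3 + 9 = 12) = -9 (attained at k = 1)
  C[0][1] = min over k of (A[0][0] + B[0][1] = -2 + -3 = -5, A[0][1] + B[1][1] = -5 + -4 = -9, A[0][2] + B[2][1] = 3 + 9 = 12) = -9 (attained at k = 1)
  C[0][2] = min over k of (A[0][0] + B[0][2] = -2 + 6 = 4, A[0][1] + B[1][2] = -5 + 6 = 1, A[0][2] + B[2][2] = 3 + 2 = 5) = 1 (attained at k = 1)
  C[1][0] = min over k of (A[1][0] + B[0][0] = -2 + 5 = 3, A[1][1] + B[1][0] = 7 + -4 = 3, A[1][2] + B[2][0] = 10 + 9 = 19) = 3 (attained at k = 0)
  C[1][1] = min over k of (A[1][0] + B[0][1] = -2 + -3 = -5, A[1][1] + B[1][1] = 7 + -4 = 3, A[1][2] + B[2][1] = 10 + 9 = 19) = -5 (attained at k = 0)
  C[1][2] = min over k of (A[1][0] + B[0][2] = -2 + 6 = 4, A[1][1] + B[1][2] = 7 + 6 = 13, A[1][2] + B[2][2] = 10 + 2 = 12) = 4 (attained at k = 0)
  C[2][0] = min over k of (A[2][0] + B[0][0] = 10 + 5 = 15, A[2][1] + B[1][0] = -5 + -4 = -9, A[2][2] + B[2][0] = -3 + 9 = 6) = -9 (attained at k = 1)
  C[2][1] = min over k of (A[2][0] + B[0][1] = 10 + -3 = 7, A[2][1] + B[1][1] = -5 + -4 = -9, A[2][2] + B[2][1] = -3 + 9 = 6) = -9 (attained at k = 1)
  C[2][2] = min over k of (A[2][0] + B[0][2] = 10 + 6 = 16, A[2][1] + B[1][2] = -5 + 6 = 1, A[2][2] + B[2][2] = -3 + 2 = -1) = -1 (attained at k = 2)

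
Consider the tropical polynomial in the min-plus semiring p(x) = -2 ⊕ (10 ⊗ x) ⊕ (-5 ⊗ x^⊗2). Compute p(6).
p(6) = -2

A tropical monomial a ⊗ x^⊗i evaluates to a + i · x. Evaluating each term at x = 6:
  Term 0 contributes -2 + 0 · 6 = -2
  Term 1 contributes 10 + 1 · 6 = 16
  Term 2 contributes -5 + 2 · 6 = 7
p(6) = ⊕ of these = min[-2, 16, 7] = -2.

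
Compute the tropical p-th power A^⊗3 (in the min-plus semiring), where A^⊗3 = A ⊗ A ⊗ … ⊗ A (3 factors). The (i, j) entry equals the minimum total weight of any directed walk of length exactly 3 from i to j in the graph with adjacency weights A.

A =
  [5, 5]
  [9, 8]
A^⊗3 =
  [15, 15]
  [19, 19]

Each entry (A^⊗3)_ij equals the minimum over all length-3 walks i = v_0 → v_1 → … → v_3 = j of Σ_t A[v_t][v_{t+1}]. For example, for (i, j) = (0, 1) we minimise over 4 possible intermediate vertex sequences; the minimum is 15, attained along the walk 0 → 0 → 0 → 1.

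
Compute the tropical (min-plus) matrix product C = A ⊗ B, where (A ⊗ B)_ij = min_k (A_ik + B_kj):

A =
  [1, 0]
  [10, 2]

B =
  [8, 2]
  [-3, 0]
A ⊗ B =
  [-3, 0]
  [-1, 2]

Apply the min-plus product entry-by-entry:
  C[0][0] = min over k of (A[0][0] + B[0][0] = 1 + 8 = 9, A[0][1] + B[1][0] = 0 + -3 = -3) = -3 (attained at k = 1)
  C[0][1] = min over k of (A[0][0] + B[0][1] = 1 + 2 = 3, A[0][1] + B[1][1] = 0 + 0 = 0) = 0 (attained at k = 1)
  C[1][0] = min over k of (A[1][0] + B[0][0] = 10 + 8 = 18, A[1][1] + B[1][0] = 2 + -3 = -1) = -1 (attained at k = 1)
  C[1][1] = min over k of (A[1][0] + B[0][1] = 10 + 2 = 12, A[1][1] + B[1][1] = 2 + 0 = 2) = 2 (attained at k = 1)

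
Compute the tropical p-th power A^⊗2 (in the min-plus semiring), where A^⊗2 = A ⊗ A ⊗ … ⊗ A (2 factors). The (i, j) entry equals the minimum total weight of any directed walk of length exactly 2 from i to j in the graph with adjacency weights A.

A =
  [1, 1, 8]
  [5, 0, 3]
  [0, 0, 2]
A^⊗2 =
  [2, 1, 4]
  [3, 0, 3]
  [1, 0, 3]

Each entry (A^⊗2)_ij equals the minimum over all length-2 walks i = v_0 → v_1 → … → v_2 = j of Σ_t A[v_t][v_{t+1}]. For example, for (i, j) = (0, 2) we minimise over 3 possible intermediate vertex sequences; the minimum is 4, attained along the walk 0 → 1 → 2.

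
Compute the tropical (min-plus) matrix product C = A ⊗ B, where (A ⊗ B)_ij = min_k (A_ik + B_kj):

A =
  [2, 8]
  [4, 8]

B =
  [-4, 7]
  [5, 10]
A ⊗ B =
  [-2, 9]
  [0, 11]

Apply the min-plus product entry-by-entry:
  C[0][0] = min over k of (A[0][0] + B[0][0] = 2 + -4 = -2, A[0][1] + B[1][0] = 8 + 5 = 13) = -2 (attained at k = 0)
  C[0][1] = min over k of (A[0][0] + B[0][1] = 2 + 7 = 9, A[0][1] + B[1][1] = 8 + 10 = 18) = 9 (attained at k = 0)
  C[1][0] = min over k of (A[1][0] + B[0][0] = 4 + -4 = 0, A[1][1] + B[1][0] = 8 + 5 = 13) = 0 (attained at k = 0)
  C[1][1] = min over k of (A[1][0] + B[0][1] = 4 + 7 = 11, A[1][1] + B[1][1] = 8 + 10 = 18) = 11 (attained at k = 0)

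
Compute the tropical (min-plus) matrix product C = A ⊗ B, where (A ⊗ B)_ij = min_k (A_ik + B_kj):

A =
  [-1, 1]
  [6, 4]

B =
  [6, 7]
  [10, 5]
A ⊗ B =
  [5, 6]
  [12, 9]

Apply the min-plus product entry-by-entry:
  C[0][0] = min over k of (A[0][0] + B[0][0] = -1 + 6 = 5, A[0][1] + B[1][0] = 1 + 10 = 11) = 5 (attained at k = 0)
  C[0][1] = min over k of (A[0][0] + B[0][1] = -1 + 7 = 6, A[0][1] + B[1][1] = 1 + 5 = 6) = 6 (attained at k = 0)
  C[1][0] = min over k of (A[1][0] + B[0][0] = 6 + 6 = 12, A[1][1] + B[1][0] = 4 + 10 = 14) = 12 (attained at k = 0)
  C[1][1] = min over k of (A[1][0] + B[0][1] = 6 + 7 = 13, A[1][1] + B[1][1] = 4 + 5 = 9) = 9 (attained at k = 1)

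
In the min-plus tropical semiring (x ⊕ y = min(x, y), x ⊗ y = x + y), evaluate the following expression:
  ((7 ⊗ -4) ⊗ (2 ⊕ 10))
((7 ⊗ -4) ⊗ (2 ⊕ 10)) = 5

Expand innermost to outermost. Recall ⊕ takes the minimum of its arguments and ⊗ takes their sum. Working out the expression ((7 ⊗ -4) ⊗ (2 ⊕ 10)) gives 5.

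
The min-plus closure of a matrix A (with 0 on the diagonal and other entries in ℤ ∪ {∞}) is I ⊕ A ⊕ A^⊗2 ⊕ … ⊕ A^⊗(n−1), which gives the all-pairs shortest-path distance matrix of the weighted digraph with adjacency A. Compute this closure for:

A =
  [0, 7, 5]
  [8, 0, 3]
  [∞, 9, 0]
Closure =
  [0, 7, 5]
  [8, 0, 3]
  [17, 9, 0]

This is the Floyd-Warshall all-pairs shortest-path computation. For each intermediate vertex k = 0, 1, …, 2, update dist[i][j] ← min(dist[i][j], dist[i][k] + dist[k][j]). The final matrix gives, for each (i, j), the minimum total weight of any directed path from i to j (possibly empty when i = j).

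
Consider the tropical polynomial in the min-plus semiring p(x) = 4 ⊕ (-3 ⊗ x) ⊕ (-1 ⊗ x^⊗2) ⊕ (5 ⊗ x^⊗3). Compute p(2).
p(2) = -1

A tropical monomial a ⊗ x^⊗i evaluates to a + i · x. Evaluating each term at x = 2:
  Term 0 contributes 4 + 0 · 2 = 4
  Term 1 contributes -3 + 1 · 2 = -1
  Term 2 contributes -1 + 2 · 2 = 3
  Term 3 contributes 5 + 3 · 2 = 11
p(2) = ⊕ of these = min[4, -1, 3, 11] = -1.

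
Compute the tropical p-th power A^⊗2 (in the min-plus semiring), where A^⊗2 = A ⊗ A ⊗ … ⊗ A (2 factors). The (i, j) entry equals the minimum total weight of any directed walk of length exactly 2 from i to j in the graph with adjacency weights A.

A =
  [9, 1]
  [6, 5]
A^⊗2 =
  [7, 6]
  [11, 7]

Each entry (A^⊗2)_ij equals the minimum over all length-2 walks i = v_0 → v_1 → … → v_2 = j of Σ_t A[v_t][v_{t+1}]. For example, for (i, j) = (0, 1) we minimise over 2 possible intermediate vertex sequences; the minimum is 6, attained along the walk 0 → 1 → 1.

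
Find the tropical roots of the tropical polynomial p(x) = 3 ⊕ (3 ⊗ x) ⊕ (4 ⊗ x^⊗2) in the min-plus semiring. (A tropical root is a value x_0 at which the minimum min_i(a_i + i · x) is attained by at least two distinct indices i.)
Roots: {-1, 0}

Each tropical root is a break point of the lower envelope of the lines y = a_i + i · x (there are 3 lines, with slopes 0, 1, ..., 2). Only the lines that attain the minimum somewhere contribute to roots; other lines are dominated. Here the surviving (envelope) indices are i = 2, i = 1, i = 0.
Intersections between consecutive envelope lines give the roots: for adjacent envelope indices i < j the intersection is x = (a_i − a_j) / (j − i). Reading off the sorted break points: {-1, 0}.
Verification: at each break x_0, at least two indices attain the minimum of min_i(a_i + i · x_0).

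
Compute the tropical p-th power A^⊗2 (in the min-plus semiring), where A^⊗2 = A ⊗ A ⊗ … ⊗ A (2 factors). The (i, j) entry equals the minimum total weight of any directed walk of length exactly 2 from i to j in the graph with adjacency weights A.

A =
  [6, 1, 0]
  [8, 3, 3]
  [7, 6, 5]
A^⊗2 =
  [7, 4, 4]
  [10, 6, 6]
  [12, 8, 7]

Each entry (A^⊗2)_ij equals the minimum over all length-2 walks i = v_0 → v_1 → … → v_2 = j of Σ_t A[v_t][v_{t+1}]. For example, for (i, j) = (0, 2) we minimise over 3 possible intermediate vertex sequences; the minimum is 4, attained along the walk 0 → 1 → 2.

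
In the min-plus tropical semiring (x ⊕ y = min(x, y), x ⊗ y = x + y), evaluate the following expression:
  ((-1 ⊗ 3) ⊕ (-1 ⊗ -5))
((-1 ⊗ 3) ⊕ (-1 ⊗ -5)) = -6

Expand innermost to outermost. Recall ⊕ takes the minimum of its arguments and ⊗ takes their sum. Working out the expression ((-1 ⊗ 3) ⊕ (-1 ⊗ -5)) gives -6.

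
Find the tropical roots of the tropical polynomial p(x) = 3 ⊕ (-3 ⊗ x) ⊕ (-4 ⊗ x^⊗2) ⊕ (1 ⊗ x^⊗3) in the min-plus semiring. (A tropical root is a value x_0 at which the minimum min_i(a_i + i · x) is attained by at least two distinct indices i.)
Roots: {-5, 1, 6}

Each tropical root is a break point of the lower envelope of the lines y = a_i + i · x (there are 4 lines, with slopes 0, 1, ..., 3). Only the lines that attain the minimum somewhere contribute to roots; other lines are dominated. Here the surviving (envelope) indices are i = 3, i = 2, i = 1, i = 0.
Intersections between consecutive envelope lines give the roots: for adjacent envelope indices i < j the intersection is x = (a_i − a_j) / (j − i). Reading off the sorted break points: {-5, 1, 6}.
Verification: at each break x_0, at least two indices attain the minimum of min_i(a_i + i · x_0).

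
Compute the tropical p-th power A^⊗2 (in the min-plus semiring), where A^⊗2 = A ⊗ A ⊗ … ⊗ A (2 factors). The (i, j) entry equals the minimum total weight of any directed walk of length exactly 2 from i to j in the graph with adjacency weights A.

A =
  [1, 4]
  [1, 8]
A^⊗2 =
  [2, 5]
  [2, 5]

Each entry (A^⊗2)_ij equals the minimum over all length-2 walks i = v_0 → v_1 → … → v_2 = j of Σ_t A[v_t][v_{t+1}]. For example, for (i, j) = (0, 1) we minimise over 2 possible intermediate vertex sequences; the minimum is 5, attained along the walk 0 → 0 → 1.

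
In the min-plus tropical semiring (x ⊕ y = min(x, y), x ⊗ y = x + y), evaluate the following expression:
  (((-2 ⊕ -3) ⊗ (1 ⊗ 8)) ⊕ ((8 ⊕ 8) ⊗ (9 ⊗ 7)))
(((-2 ⊕ -3) ⊗ (1 ⊗ 8)) ⊕ ((8 ⊕ 8) ⊗ (9 ⊗ 7))) = 6

Expand innermost to outermost. Recall ⊕ takes the minimum of its arguments and ⊗ takes their sum. Working out the expression (((-2 ⊕ -3) ⊗ (1 ⊗ 8)) ⊕ ((8 ⊕ 8) ⊗ (9 ⊗ 7))) gives 6.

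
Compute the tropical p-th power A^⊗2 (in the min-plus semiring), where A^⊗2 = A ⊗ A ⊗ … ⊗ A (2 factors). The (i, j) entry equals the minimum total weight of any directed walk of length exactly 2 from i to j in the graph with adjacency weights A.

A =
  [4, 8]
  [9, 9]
A^⊗2 =
  [8, 12]
  [13, 17]

Each entry (A^⊗2)_ij equals the minimum over all length-2 walks i = v_0 → v_1 → … → v_2 = j of Σ_t A[v_t][v_{t+1}]. For example, for (i, j) = (0, 1) we minimise over 2 possible intermediate vertex sequences; the minimum is 12, attained along the walk 0 → 0 → 1.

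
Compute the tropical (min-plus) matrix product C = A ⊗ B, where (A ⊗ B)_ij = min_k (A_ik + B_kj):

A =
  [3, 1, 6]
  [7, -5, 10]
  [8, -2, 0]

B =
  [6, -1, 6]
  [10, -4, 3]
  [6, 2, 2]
A ⊗ B =
  [9, -3, 4]
  [5, -9, -2]
  [6, -6, 1]

Apply the min-plus product entry-by-entry:
  C[0][0] = min over k of (A[0][0] + B[0][0] = 3 + 6 = 9, A[0][1] + B[1][0] = 1 + 10 = 11, A[0][2] + B[2][0] = 6 + 6 = 12) = 9 (attained at k = 0)
  C[0][1] = min over k of (A[0][0] + B[0][1] = 3 + -1 = 2, A[0][1] + B[1][1] = 1 + -4 = -3, A[0][2] + B[2][1] = 6 + 2 = 8) = -3 (attained at k = 1)
  C[0][2] = min over k of (A[0][0] + B[0][2] = 3 + 6 = 9, A[0][1] + B[1][2] = 1 + 3 = 4, A[0][2] + B[2][2] = 6 + 2 = 8) = 4 (attained at k = 1)
  C[1][0] = min over k of (A[1][0] + B[0][0] = 7 + 6 = 13, A[1][1] + B[1][0] = -5 + 10 = 5, A[1][2] + B[2][0] = 10 + 6 = 16) = 5 (attained at k = 1)
  C[1][1] = min over k of (A[1][0] + B[0][1] = 7 + -1 = 6, A[1][1] + B[1][1] = -5 + -4 = -9, A[1][2] + B[2][1] = 10 + 2 = 12) = -9 (attained at k = 1)
  C[1][2] = min over k of (A[1][0] + B[0][2] = 7 + 6 = 13, A[1][1] + B[1][2] = -5 + 3 = -2, A[1][2] + B[2][2] = 10 + 2 = 12) = -2 (attained at k = 1)
  C[2][0] = min over k of (A[2][0] + B[0][0] = 8 + 6 = 14, A[2][1] + B[1][0] = -2 + 10 = 8, A[2][2] + B[2][0] = 0 + 6 = 6) = 6 (attained at k = 2)
  C[2][1] = min over k of (A[2][0] + B[0][1] = 8 + -1 = 7, A[2][1] + B[1][1] = -2 + -4 = -6, A[2][2] + B[2][1] = 0 + 2 = 2) = -6 (attained at k = 1)
  C[2][2] = min over k of (A[2][0] + B[0][2] = 8 + 6 = 14, A[2][1] + B[1][2] = -2 + 3 = 1, A[2][2] + B[2][2] = 0 + 2 = 2) = 1 (attained at k = 1)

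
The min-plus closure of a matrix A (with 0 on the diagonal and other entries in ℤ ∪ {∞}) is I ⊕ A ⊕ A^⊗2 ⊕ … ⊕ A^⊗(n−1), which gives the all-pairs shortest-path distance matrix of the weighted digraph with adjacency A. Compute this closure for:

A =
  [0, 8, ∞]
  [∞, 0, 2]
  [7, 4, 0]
Closure =
  [0, 8, 10]
  [9, 0, 2]
  [7, 4, 0]

This is the Floyd-Warshall all-pairs shortest-path computation. For each intermediate vertex k = 0, 1, …, 2, update dist[i][j] ← min(dist[i][j], dist[i][k] + dist[k][j]). The final matrix gives, for each (i, j), the minimum total weight of any directed path from i to j (possibly empty when i = j).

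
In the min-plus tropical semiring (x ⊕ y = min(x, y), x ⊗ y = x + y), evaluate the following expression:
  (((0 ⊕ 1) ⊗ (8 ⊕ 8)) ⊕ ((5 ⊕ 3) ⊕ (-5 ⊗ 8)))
(((0 ⊕ 1) ⊗ (8 ⊕ 8)) ⊕ ((5 ⊕ 3) ⊕ (-5 ⊗ 8))) = 3

Expand innermost to outermost. Recall ⊕ takes the minimum of its arguments and ⊗ takes their sum. Working out the expression (((0 ⊕ 1) ⊗ (8 ⊕ 8)) ⊕ ((5 ⊕ 3) ⊕ (-5 ⊗ 8))) gives 3.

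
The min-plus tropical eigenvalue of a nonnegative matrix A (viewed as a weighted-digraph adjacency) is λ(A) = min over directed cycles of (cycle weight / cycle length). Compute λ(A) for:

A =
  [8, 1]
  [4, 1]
λ(A) = 1

Enumerate directed cycles and compute their means (weight / length). Sample:
  cycle 0 → 0: weight = 8, length = 1, mean = 8/1 ≈ 8.000
  cycle 1 → 1: weight = 1, length = 1, mean = 1/1 ≈ 1.000
  cycle 0 → 1 → 0: weight = 5, length = 2, mean = 5/2 ≈ 2.500
  cycle 1 → 0 → 1: weight = 5, length = 2, mean = 5/2 ≈ 2.500
Minimum mean = 1.000, attained e.g. along the cycle 1 → 1 with weight 1 and length 1. So λ(A) = 1/1 = 1.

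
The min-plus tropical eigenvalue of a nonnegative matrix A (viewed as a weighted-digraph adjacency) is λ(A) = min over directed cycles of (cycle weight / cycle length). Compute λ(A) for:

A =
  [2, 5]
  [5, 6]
λ(A) = 2

Enumerate directed cycles and compute their means (weight / length). Sample:
  cycle 0 → 0: weight = 2, length = 1, mean = 2/1 ≈ 2.000
  cycle 1 → 1: weight = 6, length = 1, mean = 6/1 ≈ 6.000
  cycle 0 → 1 → 0: weight = 10, length = 2, mean = 10/2 ≈ 5.000
  cycle 1 → 0 → 1: weight = 10, length = 2, mean = 10/2 ≈ 5.000
Minimum mean = 2.000, attained e.g. along the cycle 0 → 0 with weight 2 and length 1. So λ(A) = 2/1 = 2.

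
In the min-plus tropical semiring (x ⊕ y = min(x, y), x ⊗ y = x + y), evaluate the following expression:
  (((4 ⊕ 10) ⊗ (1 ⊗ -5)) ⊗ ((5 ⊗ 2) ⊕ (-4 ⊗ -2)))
(((4 ⊕ 10) ⊗ (1 ⊗ -5)) ⊗ ((5 ⊗ 2) ⊕ (-4 ⊗ -2))) = -6

Expand innermost to outermost. Recall ⊕ takes the minimum of its arguments and ⊗ takes their sum. Working out the expression (((4 ⊕ 10) ⊗ (1 ⊗ -5)) ⊗ ((5 ⊗ 2) ⊕ (-4 ⊗ -2))) gives -6.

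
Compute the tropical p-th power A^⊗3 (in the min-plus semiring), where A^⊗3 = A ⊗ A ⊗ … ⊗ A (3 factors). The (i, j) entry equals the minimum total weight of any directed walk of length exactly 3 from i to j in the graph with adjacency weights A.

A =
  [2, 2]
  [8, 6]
A^⊗3 =
  [6, 6]
  [12, 12]

Each entry (A^⊗3)_ij equals the minimum over all length-3 walks i = v_0 → v_1 → … → v_3 = j of Σ_t A[v_t][v_{t+1}]. For example, for (i, j) = (0, 1) we minimise over 4 possible intermediate vertex sequences; the minimum is 6, attained along the walk 0 → 0 → 0 → 1.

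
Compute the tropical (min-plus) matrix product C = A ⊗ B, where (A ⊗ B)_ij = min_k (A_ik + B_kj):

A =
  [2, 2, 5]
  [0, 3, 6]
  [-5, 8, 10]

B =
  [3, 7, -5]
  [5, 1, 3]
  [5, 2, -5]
A ⊗ B =
  [5, 3, -3]
  [3, 4, -5]
  [-2, 2, -10]

Apply the min-plus product entry-by-entry:
  C[0][0] = min over k of (A[0][0] + B[0][0] = 2 + 3 = 5, A[0][1] + B[1][0] = 2 + 5 = 7, A[0][2] + B[2][0] = 5 + 5 = 10) = 5 (attained at k = 0)
  C[0][1] = min over k of (A[0][0] + B[0][1] = 2 + 7 = 9, A[0][1] + B[1][1] = 2 + 1 = 3, A[0][2] + B[2][1] = 5 + 2 = 7) = 3 (attained at k = 1)
  C[0][2] = min over k of (A[0][0] + B[0][2] = 2 + -5 = -3, A[0][1] + B[1][2] = 2 + 3 = 5, A[0][2] + B[2][2] = 5 + -5 = 0) = -3 (attained at k = 0)
  C[1][0] = min over k of (A[1][0] + B[0][0] = 0 + 3 = 3, A[1][1] + B[1][0] = 3 + 5 = 8, A[1][2] + B[2][0] = 6 + 5 = 11) = 3 (attained at k = 0)
  C[1][1] = min over k of (A[1][0] + B[0][1] = 0 + 7 = 7, A[1][1] + B[1][1] = 3 + 1 = 4, A[1][2] + B[2][1] = 6 + 2 = 8) = 4 (attained at k = 1)
  C[1][2] = min over k of (A[1][0] + B[0][2] = 0 + -5 = -5, A[1][1] + B[1][2] = 3 + 3 = 6, A[1][2] + B[2][2] = 6 + -5 = 1) = -5 (attained at k = 0)
  C[2][0] = min over k of (A[2][0] + B[0][0] = -5 + 3 = -2, A[2][1] + B[1][0] = 8 + 5 = 13, A[2][2] + B[2][0] = 10 + 5 = 15) = -2 (attained at k = 0)
  C[2][1] = min over k of (A[2][0] + B[0][1] = -5 + 7 = 2, A[2][1] + B[1][1] = 8 + 1 = 9, A[2][2] + B[2][1] = 10 + 2 = 12) = 2 (attained at k = 0)
  C[2][2] = min over k of (A[2][0] + B[0][2] = -5 + -5 = -10, A[2][1] + B[1][2] = 8 + 3 = 11, A[2][2] + B[2][2] = 10 + -5 = 5) = -10 (attained at k = 0)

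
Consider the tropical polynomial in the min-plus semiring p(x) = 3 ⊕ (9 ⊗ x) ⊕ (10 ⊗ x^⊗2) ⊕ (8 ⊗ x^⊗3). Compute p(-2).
p(-2) = 2

A tropical monomial a ⊗ x^⊗i evaluates to a + i · x. Evaluating each term at x = -2:
  Term 0 contributes 3 + 0 · -2 = 3
  Term 1 contributes 9 + 1 · -2 = 7
  Term 2 contributes 10 + 2 · -2 = 6
  Term 3 contributes 8 + 3 · -2 = 2
p(-2) = ⊕ of these = min[3, 7, 6, 2] = 2.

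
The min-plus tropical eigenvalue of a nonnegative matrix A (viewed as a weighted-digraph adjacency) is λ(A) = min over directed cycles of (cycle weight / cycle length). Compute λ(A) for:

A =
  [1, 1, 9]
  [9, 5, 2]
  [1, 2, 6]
λ(A) = 1

Enumerate directed cycles and compute their means (weight / length). Sample:
  cycle 0 → 0: weight = 1, length = 1, mean = 1/1 ≈ 1.000
  cycle 1 → 1: weight = 5, length = 1, mean = 5/1 ≈ 5.000
  cycle 2 → 2: weight = 6, length = 1, mean = 6/1 ≈ 6.000
  cycle 0 → 1 → 0: weight = 10, length = 2, mean = 10/2 ≈ 5.000
  cycle 0 → 2 → 0: weight = 10, length = 2, mean = 10/2 ≈ 5.000
  cycle 1 → 0 → 1: weight = 10, length = 2, mean = 10/2 ≈ 5.000
Minimum mean = 1.000, attained e.g. along the cycle 0 → 0 with weight 1 and length 1. So λ(A) = 1/1 = 1.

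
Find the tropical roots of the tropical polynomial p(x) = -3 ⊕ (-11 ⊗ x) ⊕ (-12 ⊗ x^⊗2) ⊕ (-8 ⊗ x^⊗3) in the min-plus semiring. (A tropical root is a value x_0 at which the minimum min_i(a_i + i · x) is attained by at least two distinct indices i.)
Roots: {-4, 1, 8}

Each tropical root is a break point of the lower envelope of the lines y = a_i + i · x (there are 4 lines, with slopes 0, 1, ..., 3). Only the lines that attain the minimum somewhere contribute to roots; other lines are dominated. Here the surviving (envelope) indices are i = 3, i = 2, i = 1, i = 0.
Intersections between consecutive envelope lines give the roots: for adjacent envelope indices i < j the intersection is x = (a_i − a_j) / (j − i). Reading off the sorted break points: {-4, 1, 8}.
Verification: at each break x_0, at least two indices attain the minimum of min_i(a_i + i · x_0).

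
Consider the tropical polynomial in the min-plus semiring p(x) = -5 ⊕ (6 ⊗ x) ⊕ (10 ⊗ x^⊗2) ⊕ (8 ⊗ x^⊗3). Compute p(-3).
p(-3) = -5

A tropical monomial a ⊗ x^⊗i evaluates to a + i · x. Evaluating each term at x = -3:
  Term 0 contributes -5 + 0 · -3 = -5
  Term 1 contributes 6 + 1 · -3 = 3
  Term 2 contributes 10 + 2 · -3 = 4
  Term 3 contributes 8 + 3 · -3 = -1
p(-3) = ⊕ of these = min[-5, 3, 4, -1] = -5.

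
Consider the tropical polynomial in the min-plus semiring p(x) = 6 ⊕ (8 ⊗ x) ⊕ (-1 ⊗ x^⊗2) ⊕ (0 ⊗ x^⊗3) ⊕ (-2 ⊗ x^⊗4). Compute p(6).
p(6) = 6

A tropical monomial a ⊗ x^⊗i evaluates to a + i · x. Evaluating each term at x = 6:
  Term 0 contributes 6 + 0 · 6 = 6
  Term 1 contributes 8 + 1 · 6 = 14
  Term 2 contributes -1 + 2 · 6 = 11
  Term 3 contributes 0 + 3 · 6 = 18
  Term 4 contributes -2 + 4 · 6 = 22
p(6) = ⊕ of these = min[6, 14, 11, 18, 22] = 6.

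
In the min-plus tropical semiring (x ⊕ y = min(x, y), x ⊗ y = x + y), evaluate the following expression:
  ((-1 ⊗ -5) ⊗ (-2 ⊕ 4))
((-1 ⊗ -5) ⊗ (-2 ⊕ 4)) = -8

Expand innermost to outermost. Recall ⊕ takes the minimum of its arguments and ⊗ takes their sum. Working out the expression ((-1 ⊗ -5) ⊗ (-2 ⊕ 4)) gives -8.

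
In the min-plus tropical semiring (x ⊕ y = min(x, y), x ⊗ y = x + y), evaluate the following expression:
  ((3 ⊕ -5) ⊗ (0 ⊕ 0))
((3 ⊕ -5) ⊗ (0 ⊕ 0)) = -5

Expand innermost to outermost. Recall ⊕ takes the minimum of its arguments and ⊗ takes their sum. Working out the expression ((3 ⊕ -5) ⊗ (0 ⊕ 0)) gives -5.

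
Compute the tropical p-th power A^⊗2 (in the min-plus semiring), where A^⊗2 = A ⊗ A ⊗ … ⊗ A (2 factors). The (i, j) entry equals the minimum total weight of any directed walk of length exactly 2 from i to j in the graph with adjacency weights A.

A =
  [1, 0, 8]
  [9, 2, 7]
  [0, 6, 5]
A^⊗2 =
  [2, 1, 7]
  [7, 4, 9]
  [1, 0, 8]

Each entry (A^⊗2)_ij equals the minimum over all length-2 walks i = v_0 → v_1 → … → v_2 = j of Σ_t A[v_t][v_{t+1}]. For example, for (i, j) = (0, 2) we minimise over 3 possible intermediate vertex sequences; the minimum is 7, attained along the walk 0 → 1 → 2.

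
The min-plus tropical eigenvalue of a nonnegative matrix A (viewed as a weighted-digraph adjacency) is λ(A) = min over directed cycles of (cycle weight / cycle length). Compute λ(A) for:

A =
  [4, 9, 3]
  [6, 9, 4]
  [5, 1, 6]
λ(A) = 5/2

Enumerate directed cycles and compute their means (weight / length). Sample:
  cycle 0 → 0: weight = 4, length = 1, mean = 4/1 ≈ 4.000
  cycle 1 → 1: weight = 9, length = 1, mean = 9/1 ≈ 9.000
  cycle 2 → 2: weight = 6, length = 1, mean = 6/1 ≈ 6.000
  cycle 0 → 1 → 0: weight = 15, length = 2, mean = 15/2 ≈ 7.500
  cycle 0 → 2 → 0: weight = 8, length = 2, mean = 8/2 ≈ 4.000
  cycle 1 → 0 → 1: weight = 15, length = 2, mean = 15/2 ≈ 7.500
Minimum mean = 2.500, attained e.g. along the cycle 1 → 2 → 1 with weight 5 and length 2. So λ(A) = 5/2 = 5/2.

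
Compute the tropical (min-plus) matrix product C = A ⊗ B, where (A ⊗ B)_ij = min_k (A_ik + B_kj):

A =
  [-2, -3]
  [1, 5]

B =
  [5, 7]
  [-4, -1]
A ⊗ B =
  [-7, -4]
  [1, 4]

Apply the min-plus product entry-by-entry:
  C[0][0] = min over k of (A[0][0] + B[0][0] = -2 + 5 = 3, A[0][1] + B[1][0] = -3 + -4 = -7) = -7 (attained at k = 1)
  C[0][1] = min over k of (A[0][0] + B[0][1] = -2 + 7 = 5, A[0][1] + B[1][1] = -3 + -1 = -4) = -4 (attained at k = 1)
  C[1][0] = min over k of (A[1][0] + B[0][0] = 1 + 5 = 6, A[1][1] + B[1][0] = 5 + -4 = 1) = 1 (attained at k = 1)
  C[1][1] = min over k of (A[1][0] + B[0][1] = 1 + 7 = 8, A[1][1] + B[1][1] = 5 + -1 = 4) = 4 (attained at k = 1)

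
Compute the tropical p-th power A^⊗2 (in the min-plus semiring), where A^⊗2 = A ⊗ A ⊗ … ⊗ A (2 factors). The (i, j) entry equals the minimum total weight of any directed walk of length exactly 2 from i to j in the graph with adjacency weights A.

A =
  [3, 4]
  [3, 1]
A^⊗2 =
  [6, 5]
  [4, 2]

Each entry (A^⊗2)_ij equals the minimum over all length-2 walks i = v_0 → v_1 → … → v_2 = j of Σ_t A[v_t][v_{t+1}]. For example, for (i, j) = (0, 1) we minimise over 2 possible intermediate vertex sequences; the minimum is 5, attained along the walk 0 → 1 → 1.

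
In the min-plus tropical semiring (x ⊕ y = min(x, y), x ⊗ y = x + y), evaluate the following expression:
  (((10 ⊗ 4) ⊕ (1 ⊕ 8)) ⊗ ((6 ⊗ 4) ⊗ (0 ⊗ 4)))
(((10 ⊗ 4) ⊕ (1 ⊕ 8)) ⊗ ((6 ⊗ 4) ⊗ (0 ⊗ 4))) = 15

Expand innermost to outermost. Recall ⊕ takes the minimum of its arguments and ⊗ takes their sum. Working out the expression (((10 ⊗ 4) ⊕ (1 ⊕ 8)) ⊗ ((6 ⊗ 4) ⊗ (0 ⊗ 4))) gives 15.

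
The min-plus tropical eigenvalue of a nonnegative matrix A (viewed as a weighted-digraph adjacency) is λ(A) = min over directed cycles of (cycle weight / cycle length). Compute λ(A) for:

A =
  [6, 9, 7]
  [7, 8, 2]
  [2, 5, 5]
λ(A) = 7/2

Enumerate directed cycles and compute their means (weight / length). Sample:
  cycle 0 → 0: weight = 6, length = 1, mean = 6/1 ≈ 6.000
  cycle 1 → 1: weight = 8, length = 1, mean = 8/1 ≈ 8.000
  cycle 2 → 2: weight = 5, length = 1, mean = 5/1 ≈ 5.000
  cycle 0 → 1 → 0: weight = 16, length = 2, mean = 16/2 ≈ 8.000
  cycle 0 → 2 → 0: weight = 9, length = 2, mean = 9/2 ≈ 4.500
  cycle 1 → 0 → 1: weight = 16, length = 2, mean = 16/2 ≈ 8.000
Minimum mean = 3.500, attained e.g. along the cycle 1 → 2 → 1 with weight 7 and length 2. So λ(A) = 7/2 = 7/2.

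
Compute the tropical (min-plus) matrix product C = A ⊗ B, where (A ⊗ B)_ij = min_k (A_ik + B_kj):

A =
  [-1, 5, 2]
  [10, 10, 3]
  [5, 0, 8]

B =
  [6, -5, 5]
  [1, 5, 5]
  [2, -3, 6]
A ⊗ B =
  [4, -6, 4]
  [5, 0, 9]
  [1, 0, 5]

Apply the min-plus product entry-by-entry:
  C[0][0] = min over k of (A[0][0] + B[0][0] = -1 + 6 = 5, A[0][1] + B[1][0] = 5 + 1 = 6, A[0][2] + B[2][0] = 2 + 2 = 4) = 4 (attained at k = 2)
  C[0][1] = min over k of (A[0][0] + B[0][1] = -1 + -5 = -6, A[0][1] + B[1][1] = 5 + 5 = 10, A[0][2] + B[2][1] = 2 + -3 = -1) = -6 (attained at k = 0)
  C[0][2] = min over k of (A[0][0] + B[0][2] = -1 + 5 = 4, A[0][1] + B[1][2] = 5 + 5 = 10, A[0][2] + B[2][2] = 2 + 6 = 8) = 4 (attained at k = 0)
  C[1][0] = min over k of (A[1][0] + B[0][0] = 10 + 6 = 16, A[1][1] + B[1][0] = 10 + 1 = 11, A[1][2] + B[2][0] = 3 + 2 = 5) = 5 (attained at k = 2)
  C[1][1] = min over k of (A[1][0] + B[0][1] = 10 + -5 = 5, A[1][1] + B[1][1] = 10 + 5 = 15, A[1][2] + B[2][1] = 3 + -3 = 0) = 0 (attained at k = 2)
  C[1][2] = min over k of (A[1][0] + B[0][2] = 10 + 5 = 15, A[1][1] + B[1][2] = 10 + 5 = 15, A[1][2] + B[2][2] = 3 + 6 = 9) = 9 (attained at k = 2)
  C[2][0] = min over k of (A[2][0] + B[0][0] = 5 + 6 = 11, A[2][1] + B[1][0] = 0 + 1 = 1, A[2][2] + B[2][0] = 8 + 2 = 10) = 1 (attained at k = 1)
  C[2][1] = min over k of (A[2][0] + B[0][1] = 5 + -5 = 0, A[2][1] + B[1][1] = 0 + 5 = 5, A[2][2] + B[2][1] = 8 + -3 = 5) = 0 (attained at k = 0)
  C[2][2] = min over k of (A[2][0] + B[0][2] = 5 + 5 = 10, A[2][1] + B[1][2] = 0 + 5 = 5, A[2][2] + B[2][2] = 8 + 6 = 14) = 5 (attained at k = 1)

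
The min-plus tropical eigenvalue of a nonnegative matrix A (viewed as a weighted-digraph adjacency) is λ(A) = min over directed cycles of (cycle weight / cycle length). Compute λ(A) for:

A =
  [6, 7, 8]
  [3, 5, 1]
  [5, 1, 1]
λ(A) = 1

Enumerate directed cycles and compute their means (weight / length). Sample:
  cycle 0 → 0: weight = 6, length = 1, mean = 6/1 ≈ 6.000
  cycle 1 → 1: weight = 5, length = 1, mean = 5/1 ≈ 5.000
  cycle 2 → 2: weight = 1, length = 1, mean = 1/1 ≈ 1.000
  cycle 0 → 1 → 0: weight = 10, length = 2, mean = 10/2 ≈ 5.000
  cycle 0 → 2 → 0: weight = 13, length = 2, mean = 13/2 ≈ 6.500
  cycle 1 → 0 → 1: weight = 10, length = 2, mean = 10/2 ≈ 5.000
Minimum mean = 1.000, attained e.g. along the cycle 2 → 2 with weight 1 and length 1. So λ(A) = 1/1 = 1.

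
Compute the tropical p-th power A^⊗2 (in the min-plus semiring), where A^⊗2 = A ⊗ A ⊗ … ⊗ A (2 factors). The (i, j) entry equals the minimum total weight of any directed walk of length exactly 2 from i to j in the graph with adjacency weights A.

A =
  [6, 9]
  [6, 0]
A^⊗2 =
  [12, 9]
  [6, 0]

Each entry (A^⊗2)_ij equals the minimum over all length-2 walks i = v_0 → v_1 → … → v_2 = j of Σ_t A[v_t][v_{t+1}]. For example, for (i, j) = (0, 1) we minimise over 2 possible intermediate vertex sequences; the minimum is 9, attained along the walk 0 → 1 → 1.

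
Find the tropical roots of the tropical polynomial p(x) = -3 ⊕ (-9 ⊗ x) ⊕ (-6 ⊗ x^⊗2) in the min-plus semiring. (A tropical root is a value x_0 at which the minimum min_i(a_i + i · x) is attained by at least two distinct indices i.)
Roots: {-3, 6}

Each tropical root is a break point of the lower envelope of the lines y = a_i + i · x (there are 3 lines, with slopes 0, 1, ..., 2). Only the lines that attain the minimum somewhere contribute to roots; other lines are dominated. Here the surviving (envelope) indices are i = 2, i = 1, i = 0.
Intersections between consecutive envelope lines give the roots: for adjacent envelope indices i < j the intersection is x = (a_i − a_j) / (j − i). Reading off the sorted break points: {-3, 6}.
Verification: at each break x_0, at least two indices attain the minimum of min_i(a_i + i · x_0).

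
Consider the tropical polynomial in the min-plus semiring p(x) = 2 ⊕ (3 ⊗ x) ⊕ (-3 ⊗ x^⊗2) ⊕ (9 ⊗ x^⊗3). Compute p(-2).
p(-2) = -7

A tropical monomial a ⊗ x^⊗i evaluates to a + i · x. Evaluating each term at x = -2:
  Term 0 contributes 2 + 0 · -2 = 2
  Term 1 contributes 3 + 1 · -2 = 1
  Term 2 contributes -3 + 2 · -2 = -7
  Term 3 contributes 9 + 3 · -2 = 3
p(-2) = ⊕ of these = min[2, 1, -7, 3] = -7.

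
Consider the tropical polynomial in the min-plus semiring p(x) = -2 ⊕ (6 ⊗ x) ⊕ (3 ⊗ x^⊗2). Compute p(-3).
p(-3) = -3

A tropical monomial a ⊗ x^⊗i evaluates to a + i · x. Evaluating each term at x = -3:
  Term 0 contributes -2 + 0 · -3 = -2
  Term 1 contributes 6 + 1 · -3 = 3
  Term 2 contributes 3 + 2 · -3 = -3
p(-3) = ⊕ of these = min[-2, 3, -3] = -3.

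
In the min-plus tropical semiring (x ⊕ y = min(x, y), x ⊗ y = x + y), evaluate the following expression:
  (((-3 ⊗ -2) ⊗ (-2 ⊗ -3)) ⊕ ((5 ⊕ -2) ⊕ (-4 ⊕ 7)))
(((-3 ⊗ -2) ⊗ (-2 ⊗ -3)) ⊕ ((5 ⊕ -2) ⊕ (-4 ⊕ 7))) = -10

Expand innermost to outermost. Recall ⊕ takes the minimum of its arguments and ⊗ takes their sum. Working out the expression (((-3 ⊗ -2) ⊗ (-2 ⊗ -3)) ⊕ ((5 ⊕ -2) ⊕ (-4 ⊕ 7))) gives -10.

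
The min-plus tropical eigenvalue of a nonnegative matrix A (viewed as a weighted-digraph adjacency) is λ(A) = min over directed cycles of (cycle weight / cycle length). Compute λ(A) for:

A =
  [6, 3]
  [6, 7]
λ(A) = 9/2

Enumerate directed cycles and compute their means (weight / length). Sample:
  cycle 0 → 0: weight = 6, length = 1, mean = 6/1 ≈ 6.000
  cycle 1 → 1: weight = 7, length = 1, mean = 7/1 ≈ 7.000
  cycle 0 → 1 → 0: weight = 9, length = 2, mean = 9/2 ≈ 4.500
  cycle 1 → 0 → 1: weight = 9, length = 2, mean = 9/2 ≈ 4.500
Minimum mean = 4.500, attained e.g. along the cycle 0 → 1 → 0 with weight 9 and length 2. So λ(A) = 9/2 = 9/2.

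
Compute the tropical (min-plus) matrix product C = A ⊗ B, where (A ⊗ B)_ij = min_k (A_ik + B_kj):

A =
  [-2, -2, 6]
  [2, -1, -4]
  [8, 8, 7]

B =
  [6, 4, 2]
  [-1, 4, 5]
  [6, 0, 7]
A ⊗ B =
  [-3, 2, 0]
  [-2, -4, 3]
  [7, 7, 10]

Apply the min-plus product entry-by-entry:
  C[0][0] = min over k of (A[0][0] + B[0][0] = -2 + 6 = 4, A[0][1] + B[1][0] = -2 + -1 = -3, A[0][2] + B[2][0] = 6 + 6 = 12) = -3 (attained at k = 1)
  C[0][1] = min over k of (A[0][0] + B[0][1] = -2 + 4 = 2, A[0][1] + B[1][1] = -2 + 4 = 2, A[0][2] + B[2][1] = 6 + 0 = 6) = 2 (attained at k = 0)
  C[0][2] = min over k of (A[0][0] + B[0][2] = -2 + 2 = 0, A[0][1] + B[1][2] = -2 + 5 = 3, A[0][2] + B[2][2] = 6 + 7 = 13) = 0 (attained at k = 0)
  C[1][0] = min over k of (A[1][0] + B[0][0] = 2 + 6 = 8, A[1][1] + B[1][0] = -1 + -1 = -2, A[1][2] + B[2][0] = -4 + 6 = 2) = -2 (attained at k = 1)
  C[1][1] = min over k of (A[1][0] + B[0][1] = 2 + 4 = 6, A[1][1] + B[1][1] = -1 + 4 = 3, A[1][2] + B[2][1] = -4 + 0 = -4) = -4 (attained at k = 2)
  C[1][2] = min over k of (A[1][0] + B[0][2] = 2 + 2 = 4, A[1][1] + B[1][2] = -1 + 5 = 4, A[1][2] + B[2][2] = -4 + 7 = 3) = 3 (attained at k = 2)
  C[2][0] = min over k of (A[2][0] + B[0][0] = 8 + 6 = 14, A[2][1] + B[1][0] = 8 + -1 = 7, A[2][2] + B[2][0] = 7 + 6 = 13) = 7 (attained at k = 1)
  C[2][1] = min over k of (A[2][0] + B[0][1] = 8 + 4 = 12, A[2][1] + B[1][1] = 8 + 4 = 12, A[2][2] + B[2][1] = 7 + 0 = 7) = 7 (attained at k = 2)
  C[2][2] = min over k of (A[2][0] + B[0][2] = 8 + 2 = 10, A[2][1] + B[1][2] = 8 + 5 = 13, A[2][2] + B[2][2] = 7 + 7 = 14) = 10 (attained at k = 0)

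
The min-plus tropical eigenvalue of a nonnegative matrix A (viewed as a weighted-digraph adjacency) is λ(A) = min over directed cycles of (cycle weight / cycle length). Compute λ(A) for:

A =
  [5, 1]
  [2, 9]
λ(A) = 3/2

Enumerate directed cycles and compute their means (weight / length). Sample:
  cycle 0 → 0: weight = 5, length = 1, mean = 5/1 ≈ 5.000
  cycle 1 → 1: weight = 9, length = 1, mean = 9/1 ≈ 9.000
  cycle 0 → 1 → 0: weight = 3, length = 2, mean = 3/2 ≈ 1.500
  cycle 1 → 0 → 1: weight = 3, length = 2, mean = 3/2 ≈ 1.500
Minimum mean = 1.500, attained e.g. along the cycle 0 → 1 → 0 with weight 3 and length 2. So λ(A) = 3/2 = 3/2.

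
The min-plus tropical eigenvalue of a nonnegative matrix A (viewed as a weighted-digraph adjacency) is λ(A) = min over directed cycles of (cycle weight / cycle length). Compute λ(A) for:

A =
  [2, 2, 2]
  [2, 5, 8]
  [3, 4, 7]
λ(A) = 2

Enumerate directed cycles and compute their means (weight / length). Sample:
  cycle 0 → 0: weight = 2, length = 1, mean = 2/1 ≈ 2.000
  cycle 1 → 1: weight = 5, length = 1, mean = 5/1 ≈ 5.000
  cycle 2 → 2: weight = 7, length = 1, mean = 7/1 ≈ 7.000
  cycle 0 → 1 → 0: weight = 4, length = 2, mean = 4/2 ≈ 2.000
  cycle 0 → 2 → 0: weight = 5, length = 2, mean = 5/2 ≈ 2.500
  cycle 1 → 0 → 1: weight = 4, length = 2, mean = 4/2 ≈ 2.000
Minimum mean = 2.000, attained e.g. along the cycle 0 → 0 with weight 2 and length 1. So λ(A) = 2/1 = 2.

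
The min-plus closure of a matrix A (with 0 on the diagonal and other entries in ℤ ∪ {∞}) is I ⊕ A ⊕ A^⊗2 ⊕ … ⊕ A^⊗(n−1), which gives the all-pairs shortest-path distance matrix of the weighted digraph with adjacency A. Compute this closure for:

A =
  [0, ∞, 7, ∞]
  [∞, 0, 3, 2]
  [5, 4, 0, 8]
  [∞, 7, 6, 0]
Closure =
  [0, 11, 7, 13]
  [8, 0, 3, 2]
  [5, 4, 0, 6]
  [11, 7, 6, 0]

This is the Floyd-Warshall all-pairs shortest-path computation. For each intermediate vertex k = 0, 1, …, 3, update dist[i][j] ← min(dist[i][j], dist[i][k] + dist[k][j]). The final matrix gives, for each (i, j), the minimum total weight of any directed path from i to j (possibly empty when i = j).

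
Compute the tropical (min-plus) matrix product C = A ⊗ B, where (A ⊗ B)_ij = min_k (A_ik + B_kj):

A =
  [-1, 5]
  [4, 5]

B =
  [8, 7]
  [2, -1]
A ⊗ B =
  [7, 4]
  [7, 4]

Apply the min-plus product entry-by-entry:
  C[0][0] = min over k of (A[0][0] + B[0][0] = -1 + 8 = 7, A[0][1] + B[1][0] = 5 + 2 = 7) = 7 (attained at k = 0)
  C[0][1] = min over k of (A[0][0] + B[0][1] = -1 + 7 = 6, A[0][1] + B[1][1] = 5 + -1 = 4) = 4 (attained at k = 1)
  C[1][0] = min over k of (A[1][0] + B[0][0] = 4 + 8 = 12, A[1][1] + B[1][0] = 5 + 2 = 7) = 7 (attained at k = 1)
  C[1][1] = min over k of (A[1][0] + B[0][1] = 4 + 7 = 11, A[1][1] + B[1][1] = 5 + -1 = 4) = 4 (attained at k = 1)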